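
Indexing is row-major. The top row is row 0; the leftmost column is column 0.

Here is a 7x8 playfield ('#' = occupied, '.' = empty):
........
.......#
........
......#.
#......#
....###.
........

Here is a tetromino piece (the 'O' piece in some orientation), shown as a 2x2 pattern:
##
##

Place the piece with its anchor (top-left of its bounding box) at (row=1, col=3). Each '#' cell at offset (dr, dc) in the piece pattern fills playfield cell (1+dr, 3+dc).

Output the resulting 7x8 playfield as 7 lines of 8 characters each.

Fill (1+0,3+0) = (1,3)
Fill (1+0,3+1) = (1,4)
Fill (1+1,3+0) = (2,3)
Fill (1+1,3+1) = (2,4)

Answer: ........
...##..#
...##...
......#.
#......#
....###.
........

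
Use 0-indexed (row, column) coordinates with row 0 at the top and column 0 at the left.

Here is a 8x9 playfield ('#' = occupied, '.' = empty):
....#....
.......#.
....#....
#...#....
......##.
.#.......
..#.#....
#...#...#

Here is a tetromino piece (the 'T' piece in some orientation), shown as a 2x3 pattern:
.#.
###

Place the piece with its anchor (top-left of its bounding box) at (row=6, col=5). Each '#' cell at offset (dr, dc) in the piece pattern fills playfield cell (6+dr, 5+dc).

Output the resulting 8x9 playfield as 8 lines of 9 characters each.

Answer: ....#....
.......#.
....#....
#...#....
......##.
.#.......
..#.#.#..
#...#####

Derivation:
Fill (6+0,5+1) = (6,6)
Fill (6+1,5+0) = (7,5)
Fill (6+1,5+1) = (7,6)
Fill (6+1,5+2) = (7,7)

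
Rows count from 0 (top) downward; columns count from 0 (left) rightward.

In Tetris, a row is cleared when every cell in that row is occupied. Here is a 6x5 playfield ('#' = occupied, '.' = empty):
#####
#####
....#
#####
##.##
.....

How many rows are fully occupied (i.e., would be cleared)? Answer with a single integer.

Check each row:
  row 0: 0 empty cells -> FULL (clear)
  row 1: 0 empty cells -> FULL (clear)
  row 2: 4 empty cells -> not full
  row 3: 0 empty cells -> FULL (clear)
  row 4: 1 empty cell -> not full
  row 5: 5 empty cells -> not full
Total rows cleared: 3

Answer: 3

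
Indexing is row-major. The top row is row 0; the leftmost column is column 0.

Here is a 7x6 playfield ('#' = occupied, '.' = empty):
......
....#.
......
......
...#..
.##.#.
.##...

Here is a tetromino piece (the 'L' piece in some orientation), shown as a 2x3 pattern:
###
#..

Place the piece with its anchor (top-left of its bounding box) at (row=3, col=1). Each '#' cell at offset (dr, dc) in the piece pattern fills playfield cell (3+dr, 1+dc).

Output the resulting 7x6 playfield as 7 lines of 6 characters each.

Answer: ......
....#.
......
.###..
.#.#..
.##.#.
.##...

Derivation:
Fill (3+0,1+0) = (3,1)
Fill (3+0,1+1) = (3,2)
Fill (3+0,1+2) = (3,3)
Fill (3+1,1+0) = (4,1)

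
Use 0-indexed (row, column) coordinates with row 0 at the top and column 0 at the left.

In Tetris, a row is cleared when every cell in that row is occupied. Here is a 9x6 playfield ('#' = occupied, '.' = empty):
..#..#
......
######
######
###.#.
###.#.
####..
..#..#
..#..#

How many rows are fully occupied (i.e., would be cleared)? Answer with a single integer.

Check each row:
  row 0: 4 empty cells -> not full
  row 1: 6 empty cells -> not full
  row 2: 0 empty cells -> FULL (clear)
  row 3: 0 empty cells -> FULL (clear)
  row 4: 2 empty cells -> not full
  row 5: 2 empty cells -> not full
  row 6: 2 empty cells -> not full
  row 7: 4 empty cells -> not full
  row 8: 4 empty cells -> not full
Total rows cleared: 2

Answer: 2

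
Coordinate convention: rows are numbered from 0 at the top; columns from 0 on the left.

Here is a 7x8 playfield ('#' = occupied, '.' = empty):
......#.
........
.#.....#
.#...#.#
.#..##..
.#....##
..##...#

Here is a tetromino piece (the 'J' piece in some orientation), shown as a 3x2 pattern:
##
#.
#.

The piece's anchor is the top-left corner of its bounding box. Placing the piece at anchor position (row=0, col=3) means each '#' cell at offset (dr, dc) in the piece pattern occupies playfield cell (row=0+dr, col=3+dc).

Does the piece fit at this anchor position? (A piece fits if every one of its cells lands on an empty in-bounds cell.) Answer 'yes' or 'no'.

Answer: yes

Derivation:
Check each piece cell at anchor (0, 3):
  offset (0,0) -> (0,3): empty -> OK
  offset (0,1) -> (0,4): empty -> OK
  offset (1,0) -> (1,3): empty -> OK
  offset (2,0) -> (2,3): empty -> OK
All cells valid: yes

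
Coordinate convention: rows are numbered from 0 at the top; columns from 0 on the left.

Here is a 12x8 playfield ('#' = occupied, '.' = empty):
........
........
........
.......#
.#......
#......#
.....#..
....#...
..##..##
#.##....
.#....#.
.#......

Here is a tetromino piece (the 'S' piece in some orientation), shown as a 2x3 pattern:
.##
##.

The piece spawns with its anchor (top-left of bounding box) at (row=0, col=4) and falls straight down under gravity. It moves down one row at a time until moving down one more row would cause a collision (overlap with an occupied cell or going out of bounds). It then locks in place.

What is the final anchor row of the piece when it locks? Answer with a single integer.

Spawn at (row=0, col=4). Try each row:
  row 0: fits
  row 1: fits
  row 2: fits
  row 3: fits
  row 4: fits
  row 5: blocked -> lock at row 4

Answer: 4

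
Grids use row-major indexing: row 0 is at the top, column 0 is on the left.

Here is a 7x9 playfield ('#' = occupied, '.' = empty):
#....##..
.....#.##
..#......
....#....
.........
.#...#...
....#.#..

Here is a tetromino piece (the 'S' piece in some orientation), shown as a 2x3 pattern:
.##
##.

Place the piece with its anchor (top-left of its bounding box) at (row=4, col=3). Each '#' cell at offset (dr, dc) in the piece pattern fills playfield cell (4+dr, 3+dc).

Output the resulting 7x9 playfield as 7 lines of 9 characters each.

Fill (4+0,3+1) = (4,4)
Fill (4+0,3+2) = (4,5)
Fill (4+1,3+0) = (5,3)
Fill (4+1,3+1) = (5,4)

Answer: #....##..
.....#.##
..#......
....#....
....##...
.#.###...
....#.#..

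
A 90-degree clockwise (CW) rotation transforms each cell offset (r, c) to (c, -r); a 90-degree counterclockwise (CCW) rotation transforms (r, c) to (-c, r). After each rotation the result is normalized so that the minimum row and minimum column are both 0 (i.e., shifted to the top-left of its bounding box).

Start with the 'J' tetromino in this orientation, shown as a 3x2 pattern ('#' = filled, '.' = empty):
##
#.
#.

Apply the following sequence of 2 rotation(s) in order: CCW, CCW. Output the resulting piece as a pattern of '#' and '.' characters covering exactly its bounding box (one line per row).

Start:
##
#.
#.
After rotation 1 (CCW):
#..
###
After rotation 2 (CCW):
.#
.#
##

Answer: .#
.#
##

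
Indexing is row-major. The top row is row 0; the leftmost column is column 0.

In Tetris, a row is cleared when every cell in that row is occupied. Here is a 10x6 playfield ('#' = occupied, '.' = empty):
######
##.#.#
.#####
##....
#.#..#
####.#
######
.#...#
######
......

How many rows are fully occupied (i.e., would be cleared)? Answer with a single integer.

Check each row:
  row 0: 0 empty cells -> FULL (clear)
  row 1: 2 empty cells -> not full
  row 2: 1 empty cell -> not full
  row 3: 4 empty cells -> not full
  row 4: 3 empty cells -> not full
  row 5: 1 empty cell -> not full
  row 6: 0 empty cells -> FULL (clear)
  row 7: 4 empty cells -> not full
  row 8: 0 empty cells -> FULL (clear)
  row 9: 6 empty cells -> not full
Total rows cleared: 3

Answer: 3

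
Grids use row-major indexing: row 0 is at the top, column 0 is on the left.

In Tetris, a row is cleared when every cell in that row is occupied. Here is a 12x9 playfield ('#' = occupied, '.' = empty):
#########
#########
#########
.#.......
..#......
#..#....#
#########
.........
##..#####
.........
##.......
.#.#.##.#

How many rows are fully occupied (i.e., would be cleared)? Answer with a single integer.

Answer: 4

Derivation:
Check each row:
  row 0: 0 empty cells -> FULL (clear)
  row 1: 0 empty cells -> FULL (clear)
  row 2: 0 empty cells -> FULL (clear)
  row 3: 8 empty cells -> not full
  row 4: 8 empty cells -> not full
  row 5: 6 empty cells -> not full
  row 6: 0 empty cells -> FULL (clear)
  row 7: 9 empty cells -> not full
  row 8: 2 empty cells -> not full
  row 9: 9 empty cells -> not full
  row 10: 7 empty cells -> not full
  row 11: 4 empty cells -> not full
Total rows cleared: 4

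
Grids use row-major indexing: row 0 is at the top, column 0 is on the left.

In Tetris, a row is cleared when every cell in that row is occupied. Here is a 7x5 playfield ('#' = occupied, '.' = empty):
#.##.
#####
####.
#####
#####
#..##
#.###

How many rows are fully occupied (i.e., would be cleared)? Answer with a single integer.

Answer: 3

Derivation:
Check each row:
  row 0: 2 empty cells -> not full
  row 1: 0 empty cells -> FULL (clear)
  row 2: 1 empty cell -> not full
  row 3: 0 empty cells -> FULL (clear)
  row 4: 0 empty cells -> FULL (clear)
  row 5: 2 empty cells -> not full
  row 6: 1 empty cell -> not full
Total rows cleared: 3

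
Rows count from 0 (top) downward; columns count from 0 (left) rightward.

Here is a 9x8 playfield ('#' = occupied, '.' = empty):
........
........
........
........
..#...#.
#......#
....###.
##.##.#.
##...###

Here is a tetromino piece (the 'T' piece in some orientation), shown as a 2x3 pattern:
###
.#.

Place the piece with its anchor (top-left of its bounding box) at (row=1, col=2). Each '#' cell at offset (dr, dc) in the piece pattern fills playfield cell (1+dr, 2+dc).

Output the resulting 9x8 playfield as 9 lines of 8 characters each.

Fill (1+0,2+0) = (1,2)
Fill (1+0,2+1) = (1,3)
Fill (1+0,2+2) = (1,4)
Fill (1+1,2+1) = (2,3)

Answer: ........
..###...
...#....
........
..#...#.
#......#
....###.
##.##.#.
##...###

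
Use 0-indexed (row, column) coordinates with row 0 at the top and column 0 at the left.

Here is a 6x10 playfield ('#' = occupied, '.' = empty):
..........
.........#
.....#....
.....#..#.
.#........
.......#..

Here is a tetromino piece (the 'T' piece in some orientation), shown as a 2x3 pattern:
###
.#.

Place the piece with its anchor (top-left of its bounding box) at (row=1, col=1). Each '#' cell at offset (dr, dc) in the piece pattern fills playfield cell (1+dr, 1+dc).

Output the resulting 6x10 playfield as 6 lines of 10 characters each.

Fill (1+0,1+0) = (1,1)
Fill (1+0,1+1) = (1,2)
Fill (1+0,1+2) = (1,3)
Fill (1+1,1+1) = (2,2)

Answer: ..........
.###.....#
..#..#....
.....#..#.
.#........
.......#..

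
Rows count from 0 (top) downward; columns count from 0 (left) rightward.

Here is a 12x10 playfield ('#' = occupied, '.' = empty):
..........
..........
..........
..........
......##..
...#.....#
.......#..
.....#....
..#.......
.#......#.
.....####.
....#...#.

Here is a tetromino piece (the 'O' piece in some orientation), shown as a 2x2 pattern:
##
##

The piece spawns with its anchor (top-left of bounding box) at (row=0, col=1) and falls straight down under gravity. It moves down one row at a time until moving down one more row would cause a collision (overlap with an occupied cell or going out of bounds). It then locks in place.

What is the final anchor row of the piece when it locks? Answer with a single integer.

Spawn at (row=0, col=1). Try each row:
  row 0: fits
  row 1: fits
  row 2: fits
  row 3: fits
  row 4: fits
  row 5: fits
  row 6: fits
  row 7: blocked -> lock at row 6

Answer: 6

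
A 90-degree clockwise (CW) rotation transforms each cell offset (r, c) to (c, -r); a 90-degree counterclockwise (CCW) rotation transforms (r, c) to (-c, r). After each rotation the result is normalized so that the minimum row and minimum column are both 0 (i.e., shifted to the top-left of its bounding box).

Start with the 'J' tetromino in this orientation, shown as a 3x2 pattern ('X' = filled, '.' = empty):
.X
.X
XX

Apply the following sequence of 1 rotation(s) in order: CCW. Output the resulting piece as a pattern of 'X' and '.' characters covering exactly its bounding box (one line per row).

Answer: XXX
..X

Derivation:
Start:
.X
.X
XX
After rotation 1 (CCW):
XXX
..X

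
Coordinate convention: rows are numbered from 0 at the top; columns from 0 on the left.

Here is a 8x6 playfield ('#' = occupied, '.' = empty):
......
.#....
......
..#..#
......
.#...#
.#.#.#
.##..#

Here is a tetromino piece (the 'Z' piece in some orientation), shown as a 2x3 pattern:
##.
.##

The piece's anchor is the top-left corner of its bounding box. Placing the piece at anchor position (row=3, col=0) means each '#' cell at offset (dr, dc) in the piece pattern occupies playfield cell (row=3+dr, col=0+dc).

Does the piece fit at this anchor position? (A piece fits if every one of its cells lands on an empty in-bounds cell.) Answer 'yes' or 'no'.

Check each piece cell at anchor (3, 0):
  offset (0,0) -> (3,0): empty -> OK
  offset (0,1) -> (3,1): empty -> OK
  offset (1,1) -> (4,1): empty -> OK
  offset (1,2) -> (4,2): empty -> OK
All cells valid: yes

Answer: yes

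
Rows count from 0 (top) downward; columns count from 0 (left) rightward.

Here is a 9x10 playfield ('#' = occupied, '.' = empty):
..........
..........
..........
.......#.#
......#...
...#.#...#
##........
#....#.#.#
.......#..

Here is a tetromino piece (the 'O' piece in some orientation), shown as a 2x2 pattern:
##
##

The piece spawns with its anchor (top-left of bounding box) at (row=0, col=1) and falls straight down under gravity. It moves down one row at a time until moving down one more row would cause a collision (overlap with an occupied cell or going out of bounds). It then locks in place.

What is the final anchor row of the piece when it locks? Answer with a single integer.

Answer: 4

Derivation:
Spawn at (row=0, col=1). Try each row:
  row 0: fits
  row 1: fits
  row 2: fits
  row 3: fits
  row 4: fits
  row 5: blocked -> lock at row 4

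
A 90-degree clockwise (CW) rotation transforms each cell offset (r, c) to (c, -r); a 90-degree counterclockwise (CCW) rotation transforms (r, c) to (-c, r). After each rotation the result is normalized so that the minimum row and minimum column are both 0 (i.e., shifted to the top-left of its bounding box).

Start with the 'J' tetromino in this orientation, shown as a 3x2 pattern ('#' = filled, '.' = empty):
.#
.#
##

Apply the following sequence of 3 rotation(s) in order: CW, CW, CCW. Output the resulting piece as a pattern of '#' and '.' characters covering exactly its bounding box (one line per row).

Start:
.#
.#
##
After rotation 1 (CW):
#..
###
After rotation 2 (CW):
##
#.
#.
After rotation 3 (CCW):
#..
###

Answer: #..
###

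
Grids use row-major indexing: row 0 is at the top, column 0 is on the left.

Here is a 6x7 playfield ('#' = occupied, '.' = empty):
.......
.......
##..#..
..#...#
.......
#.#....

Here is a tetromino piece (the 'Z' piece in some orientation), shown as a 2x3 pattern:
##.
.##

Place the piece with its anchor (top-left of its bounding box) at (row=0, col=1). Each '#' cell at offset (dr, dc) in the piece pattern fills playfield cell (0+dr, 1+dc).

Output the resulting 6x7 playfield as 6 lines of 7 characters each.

Answer: .##....
..##...
##..#..
..#...#
.......
#.#....

Derivation:
Fill (0+0,1+0) = (0,1)
Fill (0+0,1+1) = (0,2)
Fill (0+1,1+1) = (1,2)
Fill (0+1,1+2) = (1,3)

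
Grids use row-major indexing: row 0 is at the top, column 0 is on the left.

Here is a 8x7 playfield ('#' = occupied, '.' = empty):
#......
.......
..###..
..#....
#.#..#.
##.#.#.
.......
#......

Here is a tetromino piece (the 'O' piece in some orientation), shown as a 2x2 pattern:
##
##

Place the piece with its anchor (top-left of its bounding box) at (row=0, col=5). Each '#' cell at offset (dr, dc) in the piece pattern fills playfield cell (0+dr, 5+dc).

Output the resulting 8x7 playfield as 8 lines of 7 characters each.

Fill (0+0,5+0) = (0,5)
Fill (0+0,5+1) = (0,6)
Fill (0+1,5+0) = (1,5)
Fill (0+1,5+1) = (1,6)

Answer: #....##
.....##
..###..
..#....
#.#..#.
##.#.#.
.......
#......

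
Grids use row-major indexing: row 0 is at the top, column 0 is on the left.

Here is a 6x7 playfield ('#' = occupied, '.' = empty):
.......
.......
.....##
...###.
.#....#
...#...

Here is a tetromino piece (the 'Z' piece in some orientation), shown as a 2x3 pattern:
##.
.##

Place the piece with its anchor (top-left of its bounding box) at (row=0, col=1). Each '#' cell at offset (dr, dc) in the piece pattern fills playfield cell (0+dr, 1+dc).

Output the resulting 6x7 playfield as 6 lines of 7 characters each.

Fill (0+0,1+0) = (0,1)
Fill (0+0,1+1) = (0,2)
Fill (0+1,1+1) = (1,2)
Fill (0+1,1+2) = (1,3)

Answer: .##....
..##...
.....##
...###.
.#....#
...#...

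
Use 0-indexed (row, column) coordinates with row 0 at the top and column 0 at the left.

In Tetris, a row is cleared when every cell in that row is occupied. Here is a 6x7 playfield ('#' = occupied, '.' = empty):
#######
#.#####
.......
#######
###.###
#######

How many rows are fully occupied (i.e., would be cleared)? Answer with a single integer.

Check each row:
  row 0: 0 empty cells -> FULL (clear)
  row 1: 1 empty cell -> not full
  row 2: 7 empty cells -> not full
  row 3: 0 empty cells -> FULL (clear)
  row 4: 1 empty cell -> not full
  row 5: 0 empty cells -> FULL (clear)
Total rows cleared: 3

Answer: 3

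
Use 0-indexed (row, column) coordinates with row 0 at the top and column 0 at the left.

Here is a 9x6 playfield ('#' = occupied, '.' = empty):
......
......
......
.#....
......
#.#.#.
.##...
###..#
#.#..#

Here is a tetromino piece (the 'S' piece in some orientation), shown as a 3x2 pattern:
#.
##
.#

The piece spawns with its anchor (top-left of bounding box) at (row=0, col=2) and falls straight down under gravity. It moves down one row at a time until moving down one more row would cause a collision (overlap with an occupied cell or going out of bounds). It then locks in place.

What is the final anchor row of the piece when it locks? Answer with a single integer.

Answer: 3

Derivation:
Spawn at (row=0, col=2). Try each row:
  row 0: fits
  row 1: fits
  row 2: fits
  row 3: fits
  row 4: blocked -> lock at row 3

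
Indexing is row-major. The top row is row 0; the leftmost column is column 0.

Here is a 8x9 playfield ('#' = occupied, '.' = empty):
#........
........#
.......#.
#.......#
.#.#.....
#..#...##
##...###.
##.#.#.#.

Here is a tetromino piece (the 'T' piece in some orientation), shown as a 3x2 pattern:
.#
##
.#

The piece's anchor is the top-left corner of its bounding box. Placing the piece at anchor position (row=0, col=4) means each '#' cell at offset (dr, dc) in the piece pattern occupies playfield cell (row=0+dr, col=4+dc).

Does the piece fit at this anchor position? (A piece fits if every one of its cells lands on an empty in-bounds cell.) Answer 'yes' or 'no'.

Answer: yes

Derivation:
Check each piece cell at anchor (0, 4):
  offset (0,1) -> (0,5): empty -> OK
  offset (1,0) -> (1,4): empty -> OK
  offset (1,1) -> (1,5): empty -> OK
  offset (2,1) -> (2,5): empty -> OK
All cells valid: yes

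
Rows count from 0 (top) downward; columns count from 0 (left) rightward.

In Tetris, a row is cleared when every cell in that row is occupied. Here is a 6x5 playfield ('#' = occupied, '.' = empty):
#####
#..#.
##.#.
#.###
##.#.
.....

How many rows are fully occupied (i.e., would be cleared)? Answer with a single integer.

Check each row:
  row 0: 0 empty cells -> FULL (clear)
  row 1: 3 empty cells -> not full
  row 2: 2 empty cells -> not full
  row 3: 1 empty cell -> not full
  row 4: 2 empty cells -> not full
  row 5: 5 empty cells -> not full
Total rows cleared: 1

Answer: 1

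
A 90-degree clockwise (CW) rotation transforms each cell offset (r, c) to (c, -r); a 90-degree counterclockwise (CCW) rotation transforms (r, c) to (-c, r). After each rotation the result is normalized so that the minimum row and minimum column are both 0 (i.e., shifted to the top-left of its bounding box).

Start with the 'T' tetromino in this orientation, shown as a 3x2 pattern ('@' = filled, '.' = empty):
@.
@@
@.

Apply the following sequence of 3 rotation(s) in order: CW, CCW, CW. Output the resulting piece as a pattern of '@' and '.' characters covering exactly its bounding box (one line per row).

Answer: @@@
.@.

Derivation:
Start:
@.
@@
@.
After rotation 1 (CW):
@@@
.@.
After rotation 2 (CCW):
@.
@@
@.
After rotation 3 (CW):
@@@
.@.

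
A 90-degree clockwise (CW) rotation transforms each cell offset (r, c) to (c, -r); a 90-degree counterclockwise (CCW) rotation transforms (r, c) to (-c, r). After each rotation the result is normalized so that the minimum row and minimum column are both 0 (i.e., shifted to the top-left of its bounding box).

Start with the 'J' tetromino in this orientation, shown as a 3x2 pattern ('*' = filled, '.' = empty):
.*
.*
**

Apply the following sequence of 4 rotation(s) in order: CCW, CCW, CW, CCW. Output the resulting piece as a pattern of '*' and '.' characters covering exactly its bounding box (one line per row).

Answer: **
*.
*.

Derivation:
Start:
.*
.*
**
After rotation 1 (CCW):
***
..*
After rotation 2 (CCW):
**
*.
*.
After rotation 3 (CW):
***
..*
After rotation 4 (CCW):
**
*.
*.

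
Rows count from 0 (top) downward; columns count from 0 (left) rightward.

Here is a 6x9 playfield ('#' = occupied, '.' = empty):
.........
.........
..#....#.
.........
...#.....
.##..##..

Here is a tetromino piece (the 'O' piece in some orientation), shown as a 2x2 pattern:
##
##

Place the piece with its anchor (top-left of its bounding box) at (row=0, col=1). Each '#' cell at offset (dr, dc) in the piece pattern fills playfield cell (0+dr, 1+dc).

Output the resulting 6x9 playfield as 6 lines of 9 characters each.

Fill (0+0,1+0) = (0,1)
Fill (0+0,1+1) = (0,2)
Fill (0+1,1+0) = (1,1)
Fill (0+1,1+1) = (1,2)

Answer: .##......
.##......
..#....#.
.........
...#.....
.##..##..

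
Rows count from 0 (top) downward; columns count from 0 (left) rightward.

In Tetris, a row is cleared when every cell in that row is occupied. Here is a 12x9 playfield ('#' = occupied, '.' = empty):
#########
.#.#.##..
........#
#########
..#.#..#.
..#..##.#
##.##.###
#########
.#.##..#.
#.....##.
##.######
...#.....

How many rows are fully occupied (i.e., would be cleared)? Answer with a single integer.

Check each row:
  row 0: 0 empty cells -> FULL (clear)
  row 1: 5 empty cells -> not full
  row 2: 8 empty cells -> not full
  row 3: 0 empty cells -> FULL (clear)
  row 4: 6 empty cells -> not full
  row 5: 5 empty cells -> not full
  row 6: 2 empty cells -> not full
  row 7: 0 empty cells -> FULL (clear)
  row 8: 5 empty cells -> not full
  row 9: 6 empty cells -> not full
  row 10: 1 empty cell -> not full
  row 11: 8 empty cells -> not full
Total rows cleared: 3

Answer: 3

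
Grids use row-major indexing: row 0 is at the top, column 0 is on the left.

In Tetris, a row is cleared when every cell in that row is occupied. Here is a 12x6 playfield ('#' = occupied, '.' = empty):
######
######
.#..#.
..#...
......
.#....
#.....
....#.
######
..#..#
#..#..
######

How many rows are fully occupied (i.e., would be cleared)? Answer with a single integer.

Check each row:
  row 0: 0 empty cells -> FULL (clear)
  row 1: 0 empty cells -> FULL (clear)
  row 2: 4 empty cells -> not full
  row 3: 5 empty cells -> not full
  row 4: 6 empty cells -> not full
  row 5: 5 empty cells -> not full
  row 6: 5 empty cells -> not full
  row 7: 5 empty cells -> not full
  row 8: 0 empty cells -> FULL (clear)
  row 9: 4 empty cells -> not full
  row 10: 4 empty cells -> not full
  row 11: 0 empty cells -> FULL (clear)
Total rows cleared: 4

Answer: 4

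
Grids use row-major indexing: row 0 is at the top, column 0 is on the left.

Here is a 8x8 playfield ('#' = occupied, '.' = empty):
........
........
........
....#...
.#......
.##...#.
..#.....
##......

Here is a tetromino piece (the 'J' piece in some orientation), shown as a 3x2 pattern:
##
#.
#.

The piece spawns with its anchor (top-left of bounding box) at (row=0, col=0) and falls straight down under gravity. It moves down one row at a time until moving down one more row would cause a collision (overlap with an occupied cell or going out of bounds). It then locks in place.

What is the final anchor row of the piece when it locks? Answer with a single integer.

Answer: 3

Derivation:
Spawn at (row=0, col=0). Try each row:
  row 0: fits
  row 1: fits
  row 2: fits
  row 3: fits
  row 4: blocked -> lock at row 3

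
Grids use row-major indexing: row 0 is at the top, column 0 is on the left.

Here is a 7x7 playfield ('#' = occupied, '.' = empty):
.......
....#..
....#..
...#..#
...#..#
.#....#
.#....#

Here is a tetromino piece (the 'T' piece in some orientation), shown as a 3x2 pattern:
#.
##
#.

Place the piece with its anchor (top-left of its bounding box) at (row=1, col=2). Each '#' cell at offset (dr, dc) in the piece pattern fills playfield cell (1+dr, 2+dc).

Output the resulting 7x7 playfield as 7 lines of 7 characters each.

Answer: .......
..#.#..
..###..
..##..#
...#..#
.#....#
.#....#

Derivation:
Fill (1+0,2+0) = (1,2)
Fill (1+1,2+0) = (2,2)
Fill (1+1,2+1) = (2,3)
Fill (1+2,2+0) = (3,2)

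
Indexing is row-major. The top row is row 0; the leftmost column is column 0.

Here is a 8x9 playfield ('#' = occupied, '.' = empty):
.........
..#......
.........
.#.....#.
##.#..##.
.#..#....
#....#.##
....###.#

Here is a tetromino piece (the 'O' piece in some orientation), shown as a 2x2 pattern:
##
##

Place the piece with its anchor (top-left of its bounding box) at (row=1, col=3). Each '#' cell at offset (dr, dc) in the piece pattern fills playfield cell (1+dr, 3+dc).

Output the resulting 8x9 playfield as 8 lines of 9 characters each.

Fill (1+0,3+0) = (1,3)
Fill (1+0,3+1) = (1,4)
Fill (1+1,3+0) = (2,3)
Fill (1+1,3+1) = (2,4)

Answer: .........
..###....
...##....
.#.....#.
##.#..##.
.#..#....
#....#.##
....###.#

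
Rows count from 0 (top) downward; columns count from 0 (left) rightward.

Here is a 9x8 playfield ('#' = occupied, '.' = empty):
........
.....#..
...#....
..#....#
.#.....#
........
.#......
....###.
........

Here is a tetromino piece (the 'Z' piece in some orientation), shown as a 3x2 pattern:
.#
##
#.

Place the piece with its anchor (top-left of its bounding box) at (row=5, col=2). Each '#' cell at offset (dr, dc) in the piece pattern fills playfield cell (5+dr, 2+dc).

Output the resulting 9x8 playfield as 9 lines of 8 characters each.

Answer: ........
.....#..
...#....
..#....#
.#.....#
...#....
.###....
..#.###.
........

Derivation:
Fill (5+0,2+1) = (5,3)
Fill (5+1,2+0) = (6,2)
Fill (5+1,2+1) = (6,3)
Fill (5+2,2+0) = (7,2)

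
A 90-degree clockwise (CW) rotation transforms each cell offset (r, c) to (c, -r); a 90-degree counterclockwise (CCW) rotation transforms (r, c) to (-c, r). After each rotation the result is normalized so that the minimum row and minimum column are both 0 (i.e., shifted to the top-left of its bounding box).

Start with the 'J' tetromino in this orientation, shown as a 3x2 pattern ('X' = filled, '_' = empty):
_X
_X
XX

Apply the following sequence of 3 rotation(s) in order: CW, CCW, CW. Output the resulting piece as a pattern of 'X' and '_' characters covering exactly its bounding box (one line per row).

Answer: X__
XXX

Derivation:
Start:
_X
_X
XX
After rotation 1 (CW):
X__
XXX
After rotation 2 (CCW):
_X
_X
XX
After rotation 3 (CW):
X__
XXX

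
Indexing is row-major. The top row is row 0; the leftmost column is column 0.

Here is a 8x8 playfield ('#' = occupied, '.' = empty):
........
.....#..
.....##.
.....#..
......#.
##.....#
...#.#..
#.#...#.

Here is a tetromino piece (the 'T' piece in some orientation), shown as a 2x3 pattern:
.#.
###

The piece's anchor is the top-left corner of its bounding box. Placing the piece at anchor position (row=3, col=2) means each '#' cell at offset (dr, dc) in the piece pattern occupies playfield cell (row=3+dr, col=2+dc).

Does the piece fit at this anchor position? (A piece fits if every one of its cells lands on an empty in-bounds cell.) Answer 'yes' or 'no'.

Answer: yes

Derivation:
Check each piece cell at anchor (3, 2):
  offset (0,1) -> (3,3): empty -> OK
  offset (1,0) -> (4,2): empty -> OK
  offset (1,1) -> (4,3): empty -> OK
  offset (1,2) -> (4,4): empty -> OK
All cells valid: yes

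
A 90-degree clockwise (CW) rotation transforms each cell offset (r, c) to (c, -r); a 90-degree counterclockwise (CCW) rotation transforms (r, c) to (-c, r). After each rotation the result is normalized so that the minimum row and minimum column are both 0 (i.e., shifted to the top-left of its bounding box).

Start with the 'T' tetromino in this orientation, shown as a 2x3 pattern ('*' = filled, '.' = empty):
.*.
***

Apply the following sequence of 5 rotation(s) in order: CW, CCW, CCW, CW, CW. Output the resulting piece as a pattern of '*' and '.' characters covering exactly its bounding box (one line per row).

Start:
.*.
***
After rotation 1 (CW):
*.
**
*.
After rotation 2 (CCW):
.*.
***
After rotation 3 (CCW):
.*
**
.*
After rotation 4 (CW):
.*.
***
After rotation 5 (CW):
*.
**
*.

Answer: *.
**
*.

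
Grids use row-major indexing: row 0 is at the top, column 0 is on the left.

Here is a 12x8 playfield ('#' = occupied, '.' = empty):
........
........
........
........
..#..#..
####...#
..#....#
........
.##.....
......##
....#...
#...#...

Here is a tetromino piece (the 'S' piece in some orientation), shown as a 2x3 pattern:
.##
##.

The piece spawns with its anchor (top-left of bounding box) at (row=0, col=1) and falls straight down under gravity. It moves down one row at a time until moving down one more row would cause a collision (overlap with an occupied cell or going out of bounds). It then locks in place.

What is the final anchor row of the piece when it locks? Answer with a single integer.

Spawn at (row=0, col=1). Try each row:
  row 0: fits
  row 1: fits
  row 2: fits
  row 3: blocked -> lock at row 2

Answer: 2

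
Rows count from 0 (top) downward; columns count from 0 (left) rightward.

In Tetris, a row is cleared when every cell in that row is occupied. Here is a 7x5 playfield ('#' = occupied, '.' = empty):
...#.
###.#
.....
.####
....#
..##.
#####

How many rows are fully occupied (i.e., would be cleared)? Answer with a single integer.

Answer: 1

Derivation:
Check each row:
  row 0: 4 empty cells -> not full
  row 1: 1 empty cell -> not full
  row 2: 5 empty cells -> not full
  row 3: 1 empty cell -> not full
  row 4: 4 empty cells -> not full
  row 5: 3 empty cells -> not full
  row 6: 0 empty cells -> FULL (clear)
Total rows cleared: 1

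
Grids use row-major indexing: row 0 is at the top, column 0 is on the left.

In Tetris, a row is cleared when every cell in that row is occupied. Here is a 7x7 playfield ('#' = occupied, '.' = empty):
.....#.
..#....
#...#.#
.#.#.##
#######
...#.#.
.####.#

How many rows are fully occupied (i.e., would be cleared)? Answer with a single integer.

Check each row:
  row 0: 6 empty cells -> not full
  row 1: 6 empty cells -> not full
  row 2: 4 empty cells -> not full
  row 3: 3 empty cells -> not full
  row 4: 0 empty cells -> FULL (clear)
  row 5: 5 empty cells -> not full
  row 6: 2 empty cells -> not full
Total rows cleared: 1

Answer: 1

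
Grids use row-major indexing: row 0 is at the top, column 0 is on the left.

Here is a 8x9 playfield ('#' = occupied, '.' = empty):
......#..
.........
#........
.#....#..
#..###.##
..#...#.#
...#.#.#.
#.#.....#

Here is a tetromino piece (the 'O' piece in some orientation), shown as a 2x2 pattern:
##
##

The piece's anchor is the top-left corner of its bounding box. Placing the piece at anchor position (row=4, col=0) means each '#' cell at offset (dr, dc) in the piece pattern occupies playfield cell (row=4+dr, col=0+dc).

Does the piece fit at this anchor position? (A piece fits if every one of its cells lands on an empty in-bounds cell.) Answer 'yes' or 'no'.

Check each piece cell at anchor (4, 0):
  offset (0,0) -> (4,0): occupied ('#') -> FAIL
  offset (0,1) -> (4,1): empty -> OK
  offset (1,0) -> (5,0): empty -> OK
  offset (1,1) -> (5,1): empty -> OK
All cells valid: no

Answer: no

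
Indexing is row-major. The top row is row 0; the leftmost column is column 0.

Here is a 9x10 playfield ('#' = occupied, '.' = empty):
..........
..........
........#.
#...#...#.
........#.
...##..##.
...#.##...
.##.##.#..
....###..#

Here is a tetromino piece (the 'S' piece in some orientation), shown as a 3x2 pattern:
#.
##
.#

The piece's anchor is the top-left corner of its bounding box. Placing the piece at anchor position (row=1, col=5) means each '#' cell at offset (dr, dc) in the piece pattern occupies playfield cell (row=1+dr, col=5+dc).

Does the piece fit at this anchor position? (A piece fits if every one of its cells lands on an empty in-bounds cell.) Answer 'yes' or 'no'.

Check each piece cell at anchor (1, 5):
  offset (0,0) -> (1,5): empty -> OK
  offset (1,0) -> (2,5): empty -> OK
  offset (1,1) -> (2,6): empty -> OK
  offset (2,1) -> (3,6): empty -> OK
All cells valid: yes

Answer: yes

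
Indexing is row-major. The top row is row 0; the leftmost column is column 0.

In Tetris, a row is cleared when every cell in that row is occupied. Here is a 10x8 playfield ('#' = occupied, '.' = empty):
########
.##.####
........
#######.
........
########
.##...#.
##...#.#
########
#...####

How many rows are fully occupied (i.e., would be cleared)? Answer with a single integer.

Check each row:
  row 0: 0 empty cells -> FULL (clear)
  row 1: 2 empty cells -> not full
  row 2: 8 empty cells -> not full
  row 3: 1 empty cell -> not full
  row 4: 8 empty cells -> not full
  row 5: 0 empty cells -> FULL (clear)
  row 6: 5 empty cells -> not full
  row 7: 4 empty cells -> not full
  row 8: 0 empty cells -> FULL (clear)
  row 9: 3 empty cells -> not full
Total rows cleared: 3

Answer: 3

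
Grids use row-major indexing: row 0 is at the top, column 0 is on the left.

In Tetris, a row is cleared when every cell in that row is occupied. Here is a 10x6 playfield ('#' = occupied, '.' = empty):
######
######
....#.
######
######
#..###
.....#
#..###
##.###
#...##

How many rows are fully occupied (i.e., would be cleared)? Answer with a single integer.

Answer: 4

Derivation:
Check each row:
  row 0: 0 empty cells -> FULL (clear)
  row 1: 0 empty cells -> FULL (clear)
  row 2: 5 empty cells -> not full
  row 3: 0 empty cells -> FULL (clear)
  row 4: 0 empty cells -> FULL (clear)
  row 5: 2 empty cells -> not full
  row 6: 5 empty cells -> not full
  row 7: 2 empty cells -> not full
  row 8: 1 empty cell -> not full
  row 9: 3 empty cells -> not full
Total rows cleared: 4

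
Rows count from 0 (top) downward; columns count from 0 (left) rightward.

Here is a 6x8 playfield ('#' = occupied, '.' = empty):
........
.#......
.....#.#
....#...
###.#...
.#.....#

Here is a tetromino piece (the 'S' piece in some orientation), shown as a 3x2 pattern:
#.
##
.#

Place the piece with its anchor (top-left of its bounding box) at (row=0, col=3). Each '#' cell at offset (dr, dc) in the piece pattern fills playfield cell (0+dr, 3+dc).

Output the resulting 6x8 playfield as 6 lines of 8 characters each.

Fill (0+0,3+0) = (0,3)
Fill (0+1,3+0) = (1,3)
Fill (0+1,3+1) = (1,4)
Fill (0+2,3+1) = (2,4)

Answer: ...#....
.#.##...
....##.#
....#...
###.#...
.#.....#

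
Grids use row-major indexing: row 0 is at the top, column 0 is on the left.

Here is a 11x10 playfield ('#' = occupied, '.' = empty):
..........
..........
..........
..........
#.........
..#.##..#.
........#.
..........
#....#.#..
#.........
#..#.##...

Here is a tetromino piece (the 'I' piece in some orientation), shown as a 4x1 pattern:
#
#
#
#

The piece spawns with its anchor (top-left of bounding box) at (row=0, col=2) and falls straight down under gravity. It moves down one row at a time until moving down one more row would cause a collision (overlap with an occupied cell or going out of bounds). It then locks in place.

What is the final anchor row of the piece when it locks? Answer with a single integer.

Spawn at (row=0, col=2). Try each row:
  row 0: fits
  row 1: fits
  row 2: blocked -> lock at row 1

Answer: 1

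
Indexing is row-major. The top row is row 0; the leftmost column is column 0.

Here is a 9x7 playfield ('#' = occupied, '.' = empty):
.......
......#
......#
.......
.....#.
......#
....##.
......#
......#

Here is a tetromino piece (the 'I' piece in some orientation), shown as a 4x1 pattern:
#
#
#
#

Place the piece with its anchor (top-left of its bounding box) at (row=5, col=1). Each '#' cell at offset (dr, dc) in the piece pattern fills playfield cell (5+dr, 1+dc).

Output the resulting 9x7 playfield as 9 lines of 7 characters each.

Answer: .......
......#
......#
.......
.....#.
.#....#
.#..##.
.#....#
.#....#

Derivation:
Fill (5+0,1+0) = (5,1)
Fill (5+1,1+0) = (6,1)
Fill (5+2,1+0) = (7,1)
Fill (5+3,1+0) = (8,1)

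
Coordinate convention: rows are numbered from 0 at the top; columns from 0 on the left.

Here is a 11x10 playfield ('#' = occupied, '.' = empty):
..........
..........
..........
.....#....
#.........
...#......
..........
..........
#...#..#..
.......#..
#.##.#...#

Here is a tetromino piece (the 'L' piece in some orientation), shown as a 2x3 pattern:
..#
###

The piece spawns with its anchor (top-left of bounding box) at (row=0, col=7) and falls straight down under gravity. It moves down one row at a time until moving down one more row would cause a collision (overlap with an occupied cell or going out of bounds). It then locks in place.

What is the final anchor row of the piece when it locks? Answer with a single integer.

Spawn at (row=0, col=7). Try each row:
  row 0: fits
  row 1: fits
  row 2: fits
  row 3: fits
  row 4: fits
  row 5: fits
  row 6: fits
  row 7: blocked -> lock at row 6

Answer: 6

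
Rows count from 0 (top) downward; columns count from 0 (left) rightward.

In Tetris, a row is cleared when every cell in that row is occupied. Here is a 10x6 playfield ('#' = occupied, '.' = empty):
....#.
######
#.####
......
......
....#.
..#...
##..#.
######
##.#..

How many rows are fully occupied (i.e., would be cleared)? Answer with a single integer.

Answer: 2

Derivation:
Check each row:
  row 0: 5 empty cells -> not full
  row 1: 0 empty cells -> FULL (clear)
  row 2: 1 empty cell -> not full
  row 3: 6 empty cells -> not full
  row 4: 6 empty cells -> not full
  row 5: 5 empty cells -> not full
  row 6: 5 empty cells -> not full
  row 7: 3 empty cells -> not full
  row 8: 0 empty cells -> FULL (clear)
  row 9: 3 empty cells -> not full
Total rows cleared: 2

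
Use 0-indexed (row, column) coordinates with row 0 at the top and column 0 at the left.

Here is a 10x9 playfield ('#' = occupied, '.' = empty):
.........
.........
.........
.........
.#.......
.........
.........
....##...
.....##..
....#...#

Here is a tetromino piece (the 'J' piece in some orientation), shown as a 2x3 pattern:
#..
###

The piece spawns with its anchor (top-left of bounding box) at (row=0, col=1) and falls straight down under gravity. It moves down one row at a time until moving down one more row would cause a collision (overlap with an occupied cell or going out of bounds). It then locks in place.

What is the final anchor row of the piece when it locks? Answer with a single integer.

Answer: 2

Derivation:
Spawn at (row=0, col=1). Try each row:
  row 0: fits
  row 1: fits
  row 2: fits
  row 3: blocked -> lock at row 2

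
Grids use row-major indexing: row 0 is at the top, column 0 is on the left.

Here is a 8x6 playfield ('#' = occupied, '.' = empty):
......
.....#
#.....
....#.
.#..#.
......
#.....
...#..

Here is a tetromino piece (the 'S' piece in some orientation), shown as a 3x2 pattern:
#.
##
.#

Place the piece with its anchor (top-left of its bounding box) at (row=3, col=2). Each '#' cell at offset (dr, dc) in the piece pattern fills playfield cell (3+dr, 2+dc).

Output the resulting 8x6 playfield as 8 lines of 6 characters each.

Answer: ......
.....#
#.....
..#.#.
.####.
...#..
#.....
...#..

Derivation:
Fill (3+0,2+0) = (3,2)
Fill (3+1,2+0) = (4,2)
Fill (3+1,2+1) = (4,3)
Fill (3+2,2+1) = (5,3)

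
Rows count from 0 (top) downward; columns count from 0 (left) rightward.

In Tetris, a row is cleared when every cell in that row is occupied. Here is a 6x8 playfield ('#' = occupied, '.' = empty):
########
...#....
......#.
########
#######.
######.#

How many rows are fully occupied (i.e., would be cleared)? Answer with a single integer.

Check each row:
  row 0: 0 empty cells -> FULL (clear)
  row 1: 7 empty cells -> not full
  row 2: 7 empty cells -> not full
  row 3: 0 empty cells -> FULL (clear)
  row 4: 1 empty cell -> not full
  row 5: 1 empty cell -> not full
Total rows cleared: 2

Answer: 2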